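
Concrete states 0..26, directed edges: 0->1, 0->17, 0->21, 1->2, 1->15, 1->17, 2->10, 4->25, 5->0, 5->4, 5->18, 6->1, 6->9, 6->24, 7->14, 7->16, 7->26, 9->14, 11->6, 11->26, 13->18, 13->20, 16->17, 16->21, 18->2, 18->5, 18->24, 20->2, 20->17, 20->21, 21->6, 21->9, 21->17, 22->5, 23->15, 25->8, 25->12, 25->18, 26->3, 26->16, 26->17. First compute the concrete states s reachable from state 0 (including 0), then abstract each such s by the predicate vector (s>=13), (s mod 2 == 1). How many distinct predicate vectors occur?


BFS from 0:
Concrete reachable: {0, 1, 2, 6, 9, 10, 14, 15, 17, 21, 24}
Abstract via predicates (s>=13), (s mod 2 == 1):
  (0,0) <- {0, 2, 6, 10}
  (0,1) <- {1, 9}
  (1,0) <- {14, 24}
  (1,1) <- {15, 17, 21}
Distinct abstract states = 4

4


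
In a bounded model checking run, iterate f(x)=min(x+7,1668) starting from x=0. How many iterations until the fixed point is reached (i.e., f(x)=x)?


Step 1: x=0, cap=1668, increment=7
Step 2: x grows by 7 each step until capped at 1668; fixed point is x=1668
Step 3: iterations = ceil(1668/7) = 239

239


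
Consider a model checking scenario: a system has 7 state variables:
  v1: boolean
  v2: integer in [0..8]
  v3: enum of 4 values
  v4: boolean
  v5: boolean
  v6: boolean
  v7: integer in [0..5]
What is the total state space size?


State space = product of domain sizes of all variables.
Domain sizes:
  v1 (boolean): 2
  v2 (integer in [0..8]): 9
  v3 (enum of 4 values): 4
  v4 (boolean): 2
  v5 (boolean): 2
  v6 (boolean): 2
  v7 (integer in [0..5]): 6
Product = 2 * 9 * 4 * 2 * 2 * 2 * 6 = 3456

3456


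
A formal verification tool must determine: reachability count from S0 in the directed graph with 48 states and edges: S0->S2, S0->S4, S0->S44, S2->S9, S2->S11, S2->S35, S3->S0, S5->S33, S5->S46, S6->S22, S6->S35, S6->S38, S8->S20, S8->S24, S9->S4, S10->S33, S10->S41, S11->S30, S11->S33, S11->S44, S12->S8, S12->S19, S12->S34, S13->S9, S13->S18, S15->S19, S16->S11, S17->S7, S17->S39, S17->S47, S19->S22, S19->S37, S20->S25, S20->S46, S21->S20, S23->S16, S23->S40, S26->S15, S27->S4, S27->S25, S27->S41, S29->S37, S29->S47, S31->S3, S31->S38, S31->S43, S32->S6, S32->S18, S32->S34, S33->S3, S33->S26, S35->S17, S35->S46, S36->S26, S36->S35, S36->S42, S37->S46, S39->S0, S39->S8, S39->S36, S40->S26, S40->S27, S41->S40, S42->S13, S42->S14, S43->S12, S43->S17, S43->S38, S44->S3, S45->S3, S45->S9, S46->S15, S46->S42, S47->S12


BFS from S0:
  layer 0: {S0}
  layer 1: {S2, S4, S44}
  layer 2: {S3, S9, S11, S35}
  layer 3: {S17, S30, S33, S46}
  layer 4: {S7, S15, S26, S39, S42, S47}
  layer 5: {S8, S12, S13, S14, S19, S36}
  layer 6: {S18, S20, S22, S24, S34, S37}
  layer 7: {S25}
Reachable set: {S0, S2, S3, S4, S7, S8, S9, S11, S12, S13, S14, S15, S17, S18, S19, S20, S22, S24, S25, S26, S30, S33, S34, S35, S36, S37, S39, S42, S44, S46, S47}
Count = 31

31


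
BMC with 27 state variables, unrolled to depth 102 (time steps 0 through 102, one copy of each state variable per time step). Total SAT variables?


BMC unrolls to depth k, creating one copy of each state var for steps 0..k.
Step count = 102 + 1 = 103 (steps 0 through 102)
Vars per step = 27
Total = 27 * 103 = 2781

2781


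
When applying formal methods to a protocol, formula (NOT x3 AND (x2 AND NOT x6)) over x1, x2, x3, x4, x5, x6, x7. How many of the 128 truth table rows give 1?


Formula: (NOT x3 AND (x2 AND NOT x6)) over 7 vars (128 rows)
Evaluate each row (x1, x2, x3, x4, x5, x6, x7 as bits, MSB first):
  row 0 [0000000]: (NOT 0 AND (0 AND NOT 0)) -> 0
  row 1 [0000001]: (NOT 0 AND (0 AND NOT 0)) -> 0
  row 2 [0000010]: (NOT 0 AND (0 AND NOT 1)) -> 0
  row 3 [0000011]: (NOT 0 AND (0 AND NOT 1)) -> 0
  row 4 [0000100]: (NOT 0 AND (0 AND NOT 0)) -> 0
  (every remaining row is evaluated the same way; all 128 results are listed next)
Full result column, 8 rows per line (x1,x2,x3,x4 fixed per line; x5,x6,x7 runs 000..111 left to right):
  rows 0-7 [x1,x2,x3,x4=0000]: 00000000  (ones: 0)
  rows 8-15 [x1,x2,x3,x4=0001]: 00000000  (ones: 0)
  rows 16-23 [x1,x2,x3,x4=0010]: 00000000  (ones: 0)
  rows 24-31 [x1,x2,x3,x4=0011]: 00000000  (ones: 0)
  rows 32-39 [x1,x2,x3,x4=0100]: 11001100  (ones: 4)
  rows 40-47 [x1,x2,x3,x4=0101]: 11001100  (ones: 4)
  rows 48-55 [x1,x2,x3,x4=0110]: 00000000  (ones: 0)
  rows 56-63 [x1,x2,x3,x4=0111]: 00000000  (ones: 0)
  rows 64-71 [x1,x2,x3,x4=1000]: 00000000  (ones: 0)
  rows 72-79 [x1,x2,x3,x4=1001]: 00000000  (ones: 0)
  rows 80-87 [x1,x2,x3,x4=1010]: 00000000  (ones: 0)
  rows 88-95 [x1,x2,x3,x4=1011]: 00000000  (ones: 0)
  rows 96-103 [x1,x2,x3,x4=1100]: 11001100  (ones: 4)
  rows 104-111 [x1,x2,x3,x4=1101]: 11001100  (ones: 4)
  rows 112-119 [x1,x2,x3,x4=1110]: 00000000  (ones: 0)
  rows 120-127 [x1,x2,x3,x4=1111]: 00000000  (ones: 0)
Count of 1-rows = 0+0+0+0+4+4+0+0+0+0+0+0+4+4+0+0 = 16

16


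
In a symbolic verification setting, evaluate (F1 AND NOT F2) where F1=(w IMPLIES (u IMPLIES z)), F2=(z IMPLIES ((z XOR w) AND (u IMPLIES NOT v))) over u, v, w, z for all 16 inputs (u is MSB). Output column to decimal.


F1 = (w IMPLIES (u IMPLIES z))
F2 = (z IMPLIES ((z XOR w) AND (u IMPLIES NOT v)))
Counterexample to F1=>F2 is where F1=1 and F2=0.
Evaluate each row (bits = u,v,w,z, MSB first):
  row 0 [0000]: F1=1 F2=1 -> F1&~F2 -> 0
  row 1 [0001]: F1=1 F2=1 -> F1&~F2 -> 0
  row 2 [0010]: F1=1 F2=1 -> F1&~F2 -> 0
  row 3 [0011]: F1=1 F2=0 -> F1&~F2 -> 1
  row 4 [0100]: F1=1 F2=1 -> F1&~F2 -> 0
  row 5 [0101]: F1=1 F2=1 -> F1&~F2 -> 0
  row 6 [0110]: F1=1 F2=1 -> F1&~F2 -> 0
  row 7 [0111]: F1=1 F2=0 -> F1&~F2 -> 1
  row 8 [1000]: F1=1 F2=1 -> F1&~F2 -> 0
  row 9 [1001]: F1=1 F2=1 -> F1&~F2 -> 0
  row 10 [1010]: F1=0 F2=1 -> F1&~F2 -> 0
  row 11 [1011]: F1=1 F2=0 -> F1&~F2 -> 1
  row 12 [1100]: F1=1 F2=1 -> F1&~F2 -> 0
  row 13 [1101]: F1=1 F2=0 -> F1&~F2 -> 1
  row 14 [1110]: F1=0 F2=1 -> F1&~F2 -> 0
  row 15 [1111]: F1=1 F2=0 -> F1&~F2 -> 1
Full result column, 4 rows per line (u,v fixed per line; w,z runs 00..11 left to right):
  rows 0-3 [u,v=00]: 0001  = hex 1
  rows 4-7 [u,v=01]: 0001  = hex 1
  rows 8-11 [u,v=10]: 0001  = hex 1
  rows 12-15 [u,v=11]: 0101  = hex 5
Counterexample vector (row 0 .. row 15) = 0001000100010101
Output column grouped in 4s = 0001 0001 0001 0101 = 0x1115
Convert to decimal digit by digit (value = value*16 + digit):
  1 -> 1
  1*16 + 1 = 17
  17*16 + 1 = 273
  273*16 + 5 = 4373
Decimal = 4373

4373


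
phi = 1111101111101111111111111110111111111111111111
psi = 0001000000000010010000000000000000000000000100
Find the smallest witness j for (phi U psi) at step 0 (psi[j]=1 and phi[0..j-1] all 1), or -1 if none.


(phi U psi) at 0: need smallest j with psi[j]=1 and phi[i]=1 for all i in [0,j).
Scan from step 0:
  step 0: phi=1, psi=0 -> continue
  step 1: phi=1, psi=0 -> continue
  step 2: phi=1, psi=0 -> continue
  step 3: psi=1 and phi held for [0,3) -> witness found
Witness step = 3

3


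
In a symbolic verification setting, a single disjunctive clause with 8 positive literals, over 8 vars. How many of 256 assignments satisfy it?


Step 1: Total=2^8=256
Step 2: Unsat when all 8 false: 2^0=1
Step 3: Sat=256-1=255

255


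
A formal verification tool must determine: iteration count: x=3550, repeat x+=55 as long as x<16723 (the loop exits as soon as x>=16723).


Step 1: x goes from 3550 toward 16723 by 55; the body runs while x<16723, so iterations = ceil((bound-start)/step)
Step 2: Distance=13173
Step 3: ceil(13173/55)=240

240


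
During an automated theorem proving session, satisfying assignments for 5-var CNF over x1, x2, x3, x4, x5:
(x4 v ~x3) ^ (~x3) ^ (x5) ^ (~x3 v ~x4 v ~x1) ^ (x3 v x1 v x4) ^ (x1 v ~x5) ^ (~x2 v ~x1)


CNF with 7 clauses over 5 vars (32 assignments).
An assignment satisfies CNF iff every clause has >=1 true literal.
Check each row (bits = x1,x2,x3,x4,x5; clause T/F shown):
  row 0 [00000]: clauses=TTFTFTT -> 0
  row 1 [00001]: clauses=TTTTFFT -> 0
  row 2 [00010]: clauses=TTFTTTT -> 0
  row 3 [00011]: clauses=TTTTTFT -> 0
  row 4 [00100]: clauses=FFFTTTT -> 0
  row 5 [00101]: clauses=FFTTTFT -> 0
  row 6 [00110]: clauses=TFFTTTT -> 0
  row 7 [00111]: clauses=TFTTTFT -> 0
  row 8 [01000]: clauses=TTFTFTT -> 0
  row 9 [01001]: clauses=TTTTFFT -> 0
  row 10 [01010]: clauses=TTFTTTT -> 0
  row 11 [01011]: clauses=TTTTTFT -> 0
  row 12 [01100]: clauses=FFFTTTT -> 0
  row 13 [01101]: clauses=FFTTTFT -> 0
  row 14 [01110]: clauses=TFFTTTT -> 0
  row 15 [01111]: clauses=TFTTTFT -> 0
  row 16 [10000]: clauses=TTFTTTT -> 0
  row 17 [10001]: clauses=TTTTTTT -> 1
  row 18 [10010]: clauses=TTFTTTT -> 0
  row 19 [10011]: clauses=TTTTTTT -> 1
  row 20 [10100]: clauses=FFFTTTT -> 0
  row 21 [10101]: clauses=FFTTTTT -> 0
  row 22 [10110]: clauses=TFFFTTT -> 0
  row 23 [10111]: clauses=TFTFTTT -> 0
  row 24 [11000]: clauses=TTFTTTF -> 0
  row 25 [11001]: clauses=TTTTTTF -> 0
  row 26 [11010]: clauses=TTFTTTF -> 0
  row 27 [11011]: clauses=TTTTTTF -> 0
  row 28 [11100]: clauses=FFFTTTF -> 0
  row 29 [11101]: clauses=FFTTTTF -> 0
  row 30 [11110]: clauses=TFFFTTF -> 0
  row 31 [11111]: clauses=TFTFTTF -> 0
Full result column, 8 rows per line (x1,x2 fixed per line; x3,x4,x5 runs 000..111 left to right):
  rows 0-7 [x1,x2=00]: 00000000  (ones: 0)
  rows 8-15 [x1,x2=01]: 00000000  (ones: 0)
  rows 16-23 [x1,x2=10]: 01010000  (ones: 2)
  rows 24-31 [x1,x2=11]: 00000000  (ones: 0)
Satisfying assignments = 0+0+2+0 = 2

2


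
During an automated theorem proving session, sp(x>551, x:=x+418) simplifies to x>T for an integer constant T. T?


Formula: sp(P, x:=E) = exists old_x. (x = E[old_x/x]) AND P[old_x/x] (old_x is the value of x before the assignment; eliminate old_x by solving x = E[old_x/x] for old_x)
Step 1: Precondition P: x>551, i.e. old_x > 551
Step 2: Assignment gives x = old_x + 418, so old_x = x - 418
Step 3: Substitute into P: x - 418 > 551
Step 4: Simplify: x > 551+418 = 969

969


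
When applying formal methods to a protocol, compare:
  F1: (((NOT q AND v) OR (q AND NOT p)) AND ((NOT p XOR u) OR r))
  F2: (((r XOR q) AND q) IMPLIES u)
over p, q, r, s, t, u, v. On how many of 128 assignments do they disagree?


F1 = (((NOT q AND v) OR (q AND NOT p)) AND ((NOT p XOR u) OR r))
F2 = (((r XOR q) AND q) IMPLIES u)
Evaluate both on each of 128 rows (bits = p,q,r,s,t,u,v):
  row 0 [0000000]: F1=0 F2=1 (differ) -> 1
  row 1 [0000001]: F1=1 F2=1 -> 0
  row 2 [0000010]: F1=0 F2=1 (differ) -> 1
  row 3 [0000011]: F1=0 F2=1 (differ) -> 1
  row 4 [0000100]: F1=0 F2=1 (differ) -> 1
  (every remaining row is evaluated the same way; all 128 results are listed next)
Full result column, 8 rows per line (p,q,r,s fixed per line; t,u,v runs 000..111 left to right):
  rows 0-7 [p,q,r,s=0000]: 10111011  (ones: 6)
  rows 8-15 [p,q,r,s=0001]: 10111011  (ones: 6)
  rows 16-23 [p,q,r,s=0010]: 10101010  (ones: 4)
  rows 24-31 [p,q,r,s=0011]: 10101010  (ones: 4)
  rows 32-39 [p,q,r,s=0100]: 11111111  (ones: 8)
  rows 40-47 [p,q,r,s=0101]: 11111111  (ones: 8)
  rows 48-55 [p,q,r,s=0110]: 00000000  (ones: 0)
  rows 56-63 [p,q,r,s=0111]: 00000000  (ones: 0)
  rows 64-71 [p,q,r,s=1000]: 11101110  (ones: 6)
  rows 72-79 [p,q,r,s=1001]: 11101110  (ones: 6)
  rows 80-87 [p,q,r,s=1010]: 10101010  (ones: 4)
  rows 88-95 [p,q,r,s=1011]: 10101010  (ones: 4)
  rows 96-103 [p,q,r,s=1100]: 00110011  (ones: 4)
  rows 104-111 [p,q,r,s=1101]: 00110011  (ones: 4)
  rows 112-119 [p,q,r,s=1110]: 11111111  (ones: 8)
  rows 120-127 [p,q,r,s=1111]: 11111111  (ones: 8)
Disagreements = 6+6+4+4+8+8+0+0+6+6+4+4+4+4+8+8 = 80

80


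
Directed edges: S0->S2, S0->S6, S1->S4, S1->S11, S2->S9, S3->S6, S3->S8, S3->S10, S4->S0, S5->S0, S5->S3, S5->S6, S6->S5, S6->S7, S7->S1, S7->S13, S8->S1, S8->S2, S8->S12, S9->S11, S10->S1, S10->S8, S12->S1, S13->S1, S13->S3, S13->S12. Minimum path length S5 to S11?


BFS layer-by-layer from S5:
  dist 0: {S5}
  dist 1: {S0, S3, S6}
  dist 2: {S2, S7, S8, S10}
  dist 3: {S1, S9, S12, S13}
  dist 4: {S4, S11}
  -> S11 reached at distance 4
Shortest path length = 4

4


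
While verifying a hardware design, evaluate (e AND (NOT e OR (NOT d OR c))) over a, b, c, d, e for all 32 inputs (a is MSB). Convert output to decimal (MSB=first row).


Formula: (e AND (NOT e OR (NOT d OR c))) over a, b, c, d, e (32 rows)
Evaluate each row (bits = a,b,c,d,e, MSB first):
  row 0 [00000]: (0 AND (NOT 0 OR (NOT 0 OR 0))) -> 0
  row 1 [00001]: (1 AND (NOT 1 OR (NOT 0 OR 0))) -> 1
  row 2 [00010]: (0 AND (NOT 0 OR (NOT 1 OR 0))) -> 0
  row 3 [00011]: (1 AND (NOT 1 OR (NOT 1 OR 0))) -> 0
  row 4 [00100]: (0 AND (NOT 0 OR (NOT 0 OR 1))) -> 0
  row 5 [00101]: (1 AND (NOT 1 OR (NOT 0 OR 1))) -> 1
  row 6 [00110]: (0 AND (NOT 0 OR (NOT 1 OR 1))) -> 0
  row 7 [00111]: (1 AND (NOT 1 OR (NOT 1 OR 1))) -> 1
  row 8 [01000]: (0 AND (NOT 0 OR (NOT 0 OR 0))) -> 0
  row 9 [01001]: (1 AND (NOT 1 OR (NOT 0 OR 0))) -> 1
  row 10 [01010]: (0 AND (NOT 0 OR (NOT 1 OR 0))) -> 0
  row 11 [01011]: (1 AND (NOT 1 OR (NOT 1 OR 0))) -> 0
  row 12 [01100]: (0 AND (NOT 0 OR (NOT 0 OR 1))) -> 0
  row 13 [01101]: (1 AND (NOT 1 OR (NOT 0 OR 1))) -> 1
  row 14 [01110]: (0 AND (NOT 0 OR (NOT 1 OR 1))) -> 0
  row 15 [01111]: (1 AND (NOT 1 OR (NOT 1 OR 1))) -> 1
  row 16 [10000]: (0 AND (NOT 0 OR (NOT 0 OR 0))) -> 0
  row 17 [10001]: (1 AND (NOT 1 OR (NOT 0 OR 0))) -> 1
  row 18 [10010]: (0 AND (NOT 0 OR (NOT 1 OR 0))) -> 0
  row 19 [10011]: (1 AND (NOT 1 OR (NOT 1 OR 0))) -> 0
  row 20 [10100]: (0 AND (NOT 0 OR (NOT 0 OR 1))) -> 0
  row 21 [10101]: (1 AND (NOT 1 OR (NOT 0 OR 1))) -> 1
  row 22 [10110]: (0 AND (NOT 0 OR (NOT 1 OR 1))) -> 0
  row 23 [10111]: (1 AND (NOT 1 OR (NOT 1 OR 1))) -> 1
  row 24 [11000]: (0 AND (NOT 0 OR (NOT 0 OR 0))) -> 0
  row 25 [11001]: (1 AND (NOT 1 OR (NOT 0 OR 0))) -> 1
  row 26 [11010]: (0 AND (NOT 0 OR (NOT 1 OR 0))) -> 0
  row 27 [11011]: (1 AND (NOT 1 OR (NOT 1 OR 0))) -> 0
  row 28 [11100]: (0 AND (NOT 0 OR (NOT 0 OR 1))) -> 0
  row 29 [11101]: (1 AND (NOT 1 OR (NOT 0 OR 1))) -> 1
  row 30 [11110]: (0 AND (NOT 0 OR (NOT 1 OR 1))) -> 0
  row 31 [11111]: (1 AND (NOT 1 OR (NOT 1 OR 1))) -> 1
Full result column, 4 rows per line (a,b,c fixed per line; d,e runs 00..11 left to right):
  rows 0-3 [a,b,c=000]: 0100  = hex 4
  rows 4-7 [a,b,c=001]: 0101  = hex 5
  rows 8-11 [a,b,c=010]: 0100  = hex 4
  rows 12-15 [a,b,c=011]: 0101  = hex 5
  rows 16-19 [a,b,c=100]: 0100  = hex 4
  rows 20-23 [a,b,c=101]: 0101  = hex 5
  rows 24-27 [a,b,c=110]: 0100  = hex 4
  rows 28-31 [a,b,c=111]: 0101  = hex 5
Output column (row 0 .. row 31) = 01000101010001010100010101000101
Output column grouped in 4s = 0100 0101 0100 0101 0100 0101 0100 0101 = 0x45454545
Convert to decimal digit by digit (value = value*16 + digit):
  4 -> 4
  4*16 + 5 = 69
  69*16 + 4 = 1108
  1108*16 + 5 = 17733
  17733*16 + 4 = 283732
  283732*16 + 5 = 4539717
  4539717*16 + 4 = 72635476
  72635476*16 + 5 = 1162167621
Decimal = 1162167621

1162167621


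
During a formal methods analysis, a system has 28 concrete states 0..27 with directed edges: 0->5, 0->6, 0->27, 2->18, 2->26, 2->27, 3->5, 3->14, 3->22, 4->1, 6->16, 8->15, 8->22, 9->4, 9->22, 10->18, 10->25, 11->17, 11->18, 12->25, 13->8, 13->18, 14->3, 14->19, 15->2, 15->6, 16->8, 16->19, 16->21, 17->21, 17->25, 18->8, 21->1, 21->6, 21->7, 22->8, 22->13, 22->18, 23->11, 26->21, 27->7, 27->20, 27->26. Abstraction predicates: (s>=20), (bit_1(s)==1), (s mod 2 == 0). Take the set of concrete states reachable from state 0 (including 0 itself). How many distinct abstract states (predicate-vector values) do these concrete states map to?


BFS from 0:
Concrete reachable: {0, 1, 2, 5, 6, 7, 8, 13, 15, 16, 18, 19, 20, 21, 22, 26, 27}
Abstract via predicates (s>=20), (bit_1(s)==1), (s mod 2 == 0):
  (0,0,0) <- {1, 5, 13}
  (0,0,1) <- {0, 8, 16}
  (0,1,0) <- {7, 15, 19}
  (0,1,1) <- {2, 6, 18}
  (1,0,0) <- {21}
  (1,0,1) <- {20}
  (1,1,0) <- {27}
  (1,1,1) <- {22, 26}
Distinct abstract states = 8

8


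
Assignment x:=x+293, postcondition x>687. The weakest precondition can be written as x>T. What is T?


Formula: wp(x:=E, P) = P[E/x] (substitute E for x in postcondition)
Step 1: Postcondition: x>687
Step 2: Substitute x+293 for x: x+293>687
Step 3: Solve for x: x > 687-293 = 394

394


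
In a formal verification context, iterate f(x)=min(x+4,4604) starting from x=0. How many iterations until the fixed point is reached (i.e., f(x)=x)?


Step 1: x=0, cap=4604, increment=4
Step 2: x grows by 4 each step until capped at 4604; fixed point is x=4604
Step 3: iterations = ceil(4604/4) = 1151

1151


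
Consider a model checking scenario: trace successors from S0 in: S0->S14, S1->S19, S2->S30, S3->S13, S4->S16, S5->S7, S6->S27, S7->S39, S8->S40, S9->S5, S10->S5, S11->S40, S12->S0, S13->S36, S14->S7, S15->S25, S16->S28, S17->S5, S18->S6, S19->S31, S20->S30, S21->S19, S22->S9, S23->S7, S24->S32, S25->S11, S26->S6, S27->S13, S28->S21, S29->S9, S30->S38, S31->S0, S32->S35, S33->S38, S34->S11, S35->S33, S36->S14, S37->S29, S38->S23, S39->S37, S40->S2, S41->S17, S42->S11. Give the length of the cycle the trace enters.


Trace from S0 until a state repeats:
  S0 -> S14 -> S7 -> S39 -> S37 -> S29 -> S9 -> S5 -> S7
S7 first seen at step 2, revisited at step 8.
Cycle length = 8 - 2 = 6

6


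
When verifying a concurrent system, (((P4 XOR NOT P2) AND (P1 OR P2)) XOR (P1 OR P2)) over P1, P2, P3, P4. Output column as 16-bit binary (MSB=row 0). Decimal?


Formula: (((P4 XOR NOT P2) AND (P1 OR P2)) XOR (P1 OR P2)) over P1, P2, P3, P4 (16 rows)
Evaluate each row (bits = P1,P2,P3,P4, MSB first):
  row 0 [0000]: (((0 XOR NOT 0) AND (0 OR 0)) XOR (0 OR 0)) -> 0
  row 1 [0001]: (((1 XOR NOT 0) AND (0 OR 0)) XOR (0 OR 0)) -> 0
  row 2 [0010]: (((0 XOR NOT 0) AND (0 OR 0)) XOR (0 OR 0)) -> 0
  row 3 [0011]: (((1 XOR NOT 0) AND (0 OR 0)) XOR (0 OR 0)) -> 0
  row 4 [0100]: (((0 XOR NOT 1) AND (0 OR 1)) XOR (0 OR 1)) -> 1
  row 5 [0101]: (((1 XOR NOT 1) AND (0 OR 1)) XOR (0 OR 1)) -> 0
  row 6 [0110]: (((0 XOR NOT 1) AND (0 OR 1)) XOR (0 OR 1)) -> 1
  row 7 [0111]: (((1 XOR NOT 1) AND (0 OR 1)) XOR (0 OR 1)) -> 0
  row 8 [1000]: (((0 XOR NOT 0) AND (1 OR 0)) XOR (1 OR 0)) -> 0
  row 9 [1001]: (((1 XOR NOT 0) AND (1 OR 0)) XOR (1 OR 0)) -> 1
  row 10 [1010]: (((0 XOR NOT 0) AND (1 OR 0)) XOR (1 OR 0)) -> 0
  row 11 [1011]: (((1 XOR NOT 0) AND (1 OR 0)) XOR (1 OR 0)) -> 1
  row 12 [1100]: (((0 XOR NOT 1) AND (1 OR 1)) XOR (1 OR 1)) -> 1
  row 13 [1101]: (((1 XOR NOT 1) AND (1 OR 1)) XOR (1 OR 1)) -> 0
  row 14 [1110]: (((0 XOR NOT 1) AND (1 OR 1)) XOR (1 OR 1)) -> 1
  row 15 [1111]: (((1 XOR NOT 1) AND (1 OR 1)) XOR (1 OR 1)) -> 0
Full result column, 4 rows per line (P1,P2 fixed per line; P3,P4 runs 00..11 left to right):
  rows 0-3 [P1,P2=00]: 0000  = hex 0
  rows 4-7 [P1,P2=01]: 1010  = hex A
  rows 8-11 [P1,P2=10]: 0101  = hex 5
  rows 12-15 [P1,P2=11]: 1010  = hex A
Output column (row 0 .. row 15) = 0000101001011010
Output column grouped in 4s = 0000 1010 0101 1010 = 0x0A5A
Convert to decimal digit by digit (value = value*16 + digit):
  0 -> 0
  0*16 + 10 (A) = 10
  10*16 + 5 = 165
  165*16 + 10 (A) = 2650
Decimal = 2650

2650


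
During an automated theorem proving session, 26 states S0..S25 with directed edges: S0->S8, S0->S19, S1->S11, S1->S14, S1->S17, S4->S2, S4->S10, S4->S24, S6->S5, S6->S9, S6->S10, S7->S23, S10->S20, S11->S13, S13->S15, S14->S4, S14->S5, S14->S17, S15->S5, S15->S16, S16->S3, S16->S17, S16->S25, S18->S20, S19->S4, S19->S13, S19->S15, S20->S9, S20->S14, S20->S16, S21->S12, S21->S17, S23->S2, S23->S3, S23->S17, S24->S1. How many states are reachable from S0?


BFS from S0:
  layer 0: {S0}
  layer 1: {S8, S19}
  layer 2: {S4, S13, S15}
  layer 3: {S2, S5, S10, S16, S24}
  layer 4: {S1, S3, S17, S20, S25}
  layer 5: {S9, S11, S14}
Reachable set: {S0, S1, S2, S3, S4, S5, S8, S9, S10, S11, S13, S14, S15, S16, S17, S19, S20, S24, S25}
Count = 19

19


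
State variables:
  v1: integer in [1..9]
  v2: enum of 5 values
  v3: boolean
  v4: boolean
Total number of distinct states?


State space = product of domain sizes of all variables.
Domain sizes:
  v1 (integer in [1..9]): 9
  v2 (enum of 5 values): 5
  v3 (boolean): 2
  v4 (boolean): 2
Product = 9 * 5 * 2 * 2 = 180

180


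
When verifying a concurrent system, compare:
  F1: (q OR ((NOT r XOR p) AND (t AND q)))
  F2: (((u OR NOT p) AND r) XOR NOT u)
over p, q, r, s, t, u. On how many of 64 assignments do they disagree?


F1 = (q OR ((NOT r XOR p) AND (t AND q)))
F2 = (((u OR NOT p) AND r) XOR NOT u)
Evaluate both on each of 64 rows (bits = p,q,r,s,t,u):
  row 0 [000000]: F1=0 F2=1 (differ) -> 1
  row 1 [000001]: F1=0 F2=0 -> 0
  row 2 [000010]: F1=0 F2=1 (differ) -> 1
  row 3 [000011]: F1=0 F2=0 -> 0
  row 4 [000100]: F1=0 F2=1 (differ) -> 1
  (every remaining row is evaluated the same way; all 64 results are listed next)
Full result column, 8 rows per line (p,q,r fixed per line; s,t,u runs 000..111 left to right):
  rows 0-7 [p,q,r=000]: 10101010  (ones: 4)
  rows 8-15 [p,q,r=001]: 01010101  (ones: 4)
  rows 16-23 [p,q,r=010]: 01010101  (ones: 4)
  rows 24-31 [p,q,r=011]: 10101010  (ones: 4)
  rows 32-39 [p,q,r=100]: 10101010  (ones: 4)
  rows 40-47 [p,q,r=101]: 11111111  (ones: 8)
  rows 48-55 [p,q,r=110]: 01010101  (ones: 4)
  rows 56-63 [p,q,r=111]: 00000000  (ones: 0)
Disagreements = 4+4+4+4+4+8+4+0 = 32

32


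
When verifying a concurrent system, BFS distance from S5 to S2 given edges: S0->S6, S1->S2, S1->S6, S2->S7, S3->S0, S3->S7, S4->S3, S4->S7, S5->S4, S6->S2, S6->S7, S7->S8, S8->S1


BFS layer-by-layer from S5:
  dist 0: {S5}
  dist 1: {S4}
  dist 2: {S3, S7}
  dist 3: {S0, S8}
  dist 4: {S1, S6}
  dist 5: {S2}
  -> S2 reached at distance 5
Shortest path length = 5

5


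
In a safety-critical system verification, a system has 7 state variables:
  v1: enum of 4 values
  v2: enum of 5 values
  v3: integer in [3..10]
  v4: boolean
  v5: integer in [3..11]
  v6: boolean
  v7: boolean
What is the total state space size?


State space = product of domain sizes of all variables.
Domain sizes:
  v1 (enum of 4 values): 4
  v2 (enum of 5 values): 5
  v3 (integer in [3..10]): 8
  v4 (boolean): 2
  v5 (integer in [3..11]): 9
  v6 (boolean): 2
  v7 (boolean): 2
Product = 4 * 5 * 8 * 2 * 9 * 2 * 2 = 11520

11520


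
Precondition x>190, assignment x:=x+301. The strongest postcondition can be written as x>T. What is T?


Formula: sp(P, x:=E) = exists old_x. (x = E[old_x/x]) AND P[old_x/x] (old_x is the value of x before the assignment; eliminate old_x by solving x = E[old_x/x] for old_x)
Step 1: Precondition P: x>190, i.e. old_x > 190
Step 2: Assignment gives x = old_x + 301, so old_x = x - 301
Step 3: Substitute into P: x - 301 > 190
Step 4: Simplify: x > 190+301 = 491

491


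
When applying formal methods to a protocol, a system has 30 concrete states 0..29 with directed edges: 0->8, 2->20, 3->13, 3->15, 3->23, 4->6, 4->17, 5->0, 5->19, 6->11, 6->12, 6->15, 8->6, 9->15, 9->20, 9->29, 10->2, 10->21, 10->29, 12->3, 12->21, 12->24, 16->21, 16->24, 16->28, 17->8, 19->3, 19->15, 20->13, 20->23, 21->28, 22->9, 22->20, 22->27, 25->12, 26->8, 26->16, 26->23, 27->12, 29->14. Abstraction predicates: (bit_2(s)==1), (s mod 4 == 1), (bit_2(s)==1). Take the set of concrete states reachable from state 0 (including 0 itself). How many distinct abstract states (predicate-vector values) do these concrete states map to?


BFS from 0:
Concrete reachable: {0, 3, 6, 8, 11, 12, 13, 15, 21, 23, 24, 28}
Abstract via predicates (bit_2(s)==1), (s mod 4 == 1), (bit_2(s)==1):
  (0,0,0) <- {0, 3, 8, 11, 24}
  (1,0,1) <- {6, 12, 15, 23, 28}
  (1,1,1) <- {13, 21}
Distinct abstract states = 3

3


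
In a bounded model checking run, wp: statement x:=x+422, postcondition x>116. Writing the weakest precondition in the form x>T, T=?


Formula: wp(x:=E, P) = P[E/x] (substitute E for x in postcondition)
Step 1: Postcondition: x>116
Step 2: Substitute x+422 for x: x+422>116
Step 3: Solve for x: x > 116-422 = -306

-306


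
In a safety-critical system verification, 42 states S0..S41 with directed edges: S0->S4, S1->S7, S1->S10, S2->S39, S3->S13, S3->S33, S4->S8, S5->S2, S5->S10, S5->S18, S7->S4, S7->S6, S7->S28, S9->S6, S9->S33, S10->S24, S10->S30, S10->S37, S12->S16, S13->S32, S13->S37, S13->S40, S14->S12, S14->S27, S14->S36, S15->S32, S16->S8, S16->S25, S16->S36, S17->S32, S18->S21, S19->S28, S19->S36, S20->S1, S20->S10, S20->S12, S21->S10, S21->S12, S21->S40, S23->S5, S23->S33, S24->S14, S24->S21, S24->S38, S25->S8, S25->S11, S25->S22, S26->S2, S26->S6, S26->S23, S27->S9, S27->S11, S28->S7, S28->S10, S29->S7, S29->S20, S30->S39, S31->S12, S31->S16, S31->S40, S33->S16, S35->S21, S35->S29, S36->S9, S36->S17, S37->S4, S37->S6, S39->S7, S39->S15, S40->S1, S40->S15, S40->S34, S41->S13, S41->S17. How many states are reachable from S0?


BFS from S0:
  layer 0: {S0}
  layer 1: {S4}
  layer 2: {S8}
Reachable set: {S0, S4, S8}
Count = 3

3


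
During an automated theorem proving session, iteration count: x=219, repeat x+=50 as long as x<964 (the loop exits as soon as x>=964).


Step 1: x goes from 219 toward 964 by 50; the body runs while x<964, so iterations = ceil((bound-start)/step)
Step 2: Distance=745
Step 3: ceil(745/50)=15

15


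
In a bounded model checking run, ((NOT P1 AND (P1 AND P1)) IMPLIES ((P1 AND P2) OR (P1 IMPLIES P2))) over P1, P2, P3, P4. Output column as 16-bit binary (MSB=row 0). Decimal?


Formula: ((NOT P1 AND (P1 AND P1)) IMPLIES ((P1 AND P2) OR (P1 IMPLIES P2))) over P1, P2, P3, P4 (16 rows)
Evaluate each row (bits = P1,P2,P3,P4, MSB first):
  row 0 [0000]: ((NOT 0 AND (0 AND 0)) IMPLIES ((0 AND 0) OR (0 IMPLIES 0))) -> 1
  row 1 [0001]: ((NOT 0 AND (0 AND 0)) IMPLIES ((0 AND 0) OR (0 IMPLIES 0))) -> 1
  row 2 [0010]: ((NOT 0 AND (0 AND 0)) IMPLIES ((0 AND 0) OR (0 IMPLIES 0))) -> 1
  row 3 [0011]: ((NOT 0 AND (0 AND 0)) IMPLIES ((0 AND 0) OR (0 IMPLIES 0))) -> 1
  row 4 [0100]: ((NOT 0 AND (0 AND 0)) IMPLIES ((0 AND 1) OR (0 IMPLIES 1))) -> 1
  row 5 [0101]: ((NOT 0 AND (0 AND 0)) IMPLIES ((0 AND 1) OR (0 IMPLIES 1))) -> 1
  row 6 [0110]: ((NOT 0 AND (0 AND 0)) IMPLIES ((0 AND 1) OR (0 IMPLIES 1))) -> 1
  row 7 [0111]: ((NOT 0 AND (0 AND 0)) IMPLIES ((0 AND 1) OR (0 IMPLIES 1))) -> 1
  row 8 [1000]: ((NOT 1 AND (1 AND 1)) IMPLIES ((1 AND 0) OR (1 IMPLIES 0))) -> 1
  row 9 [1001]: ((NOT 1 AND (1 AND 1)) IMPLIES ((1 AND 0) OR (1 IMPLIES 0))) -> 1
  row 10 [1010]: ((NOT 1 AND (1 AND 1)) IMPLIES ((1 AND 0) OR (1 IMPLIES 0))) -> 1
  row 11 [1011]: ((NOT 1 AND (1 AND 1)) IMPLIES ((1 AND 0) OR (1 IMPLIES 0))) -> 1
  row 12 [1100]: ((NOT 1 AND (1 AND 1)) IMPLIES ((1 AND 1) OR (1 IMPLIES 1))) -> 1
  row 13 [1101]: ((NOT 1 AND (1 AND 1)) IMPLIES ((1 AND 1) OR (1 IMPLIES 1))) -> 1
  row 14 [1110]: ((NOT 1 AND (1 AND 1)) IMPLIES ((1 AND 1) OR (1 IMPLIES 1))) -> 1
  row 15 [1111]: ((NOT 1 AND (1 AND 1)) IMPLIES ((1 AND 1) OR (1 IMPLIES 1))) -> 1
Full result column, 4 rows per line (P1,P2 fixed per line; P3,P4 runs 00..11 left to right):
  rows 0-3 [P1,P2=00]: 1111  = hex F
  rows 4-7 [P1,P2=01]: 1111  = hex F
  rows 8-11 [P1,P2=10]: 1111  = hex F
  rows 12-15 [P1,P2=11]: 1111  = hex F
Output column (row 0 .. row 15) = 1111111111111111
Output column grouped in 4s = 1111 1111 1111 1111 = 0xFFFF
Convert to decimal digit by digit (value = value*16 + digit):
  F -> 15
  15*16 + 15 (F) = 255
  255*16 + 15 (F) = 4095
  4095*16 + 15 (F) = 65535
Decimal = 65535

65535


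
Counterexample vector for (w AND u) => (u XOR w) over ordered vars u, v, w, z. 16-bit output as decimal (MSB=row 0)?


F1 = (w AND u)
F2 = (u XOR w)
Counterexample to F1=>F2 is where F1=1 and F2=0.
Evaluate each row (bits = u,v,w,z, MSB first):
  row 0 [0000]: F1=0 F2=0 -> F1&~F2 -> 0
  row 1 [0001]: F1=0 F2=0 -> F1&~F2 -> 0
  row 2 [0010]: F1=0 F2=1 -> F1&~F2 -> 0
  row 3 [0011]: F1=0 F2=1 -> F1&~F2 -> 0
  row 4 [0100]: F1=0 F2=0 -> F1&~F2 -> 0
  row 5 [0101]: F1=0 F2=0 -> F1&~F2 -> 0
  row 6 [0110]: F1=0 F2=1 -> F1&~F2 -> 0
  row 7 [0111]: F1=0 F2=1 -> F1&~F2 -> 0
  row 8 [1000]: F1=0 F2=1 -> F1&~F2 -> 0
  row 9 [1001]: F1=0 F2=1 -> F1&~F2 -> 0
  row 10 [1010]: F1=1 F2=0 -> F1&~F2 -> 1
  row 11 [1011]: F1=1 F2=0 -> F1&~F2 -> 1
  row 12 [1100]: F1=0 F2=1 -> F1&~F2 -> 0
  row 13 [1101]: F1=0 F2=1 -> F1&~F2 -> 0
  row 14 [1110]: F1=1 F2=0 -> F1&~F2 -> 1
  row 15 [1111]: F1=1 F2=0 -> F1&~F2 -> 1
Full result column, 4 rows per line (u,v fixed per line; w,z runs 00..11 left to right):
  rows 0-3 [u,v=00]: 0000  = hex 0
  rows 4-7 [u,v=01]: 0000  = hex 0
  rows 8-11 [u,v=10]: 0011  = hex 3
  rows 12-15 [u,v=11]: 0011  = hex 3
Counterexample vector (row 0 .. row 15) = 0000000000110011
Output column grouped in 4s = 0000 0000 0011 0011 = 0x0033
Convert to decimal digit by digit (value = value*16 + digit):
  0 -> 0
  0*16 + 0 = 0
  0*16 + 3 = 3
  3*16 + 3 = 51
Decimal = 51

51


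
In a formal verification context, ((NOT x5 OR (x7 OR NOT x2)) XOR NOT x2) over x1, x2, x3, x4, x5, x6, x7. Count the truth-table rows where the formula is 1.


Formula: ((NOT x5 OR (x7 OR NOT x2)) XOR NOT x2) over 7 vars (128 rows)
Evaluate each row (x1, x2, x3, x4, x5, x6, x7 as bits, MSB first):
  row 0 [0000000]: ((NOT 0 OR (0 OR NOT 0)) XOR NOT 0) -> 0
  row 1 [0000001]: ((NOT 0 OR (1 OR NOT 0)) XOR NOT 0) -> 0
  row 2 [0000010]: ((NOT 0 OR (0 OR NOT 0)) XOR NOT 0) -> 0
  row 3 [0000011]: ((NOT 0 OR (1 OR NOT 0)) XOR NOT 0) -> 0
  row 4 [0000100]: ((NOT 1 OR (0 OR NOT 0)) XOR NOT 0) -> 0
  (every remaining row is evaluated the same way; all 128 results are listed next)
Full result column, 8 rows per line (x1,x2,x3,x4 fixed per line; x5,x6,x7 runs 000..111 left to right):
  rows 0-7 [x1,x2,x3,x4=0000]: 00000000  (ones: 0)
  rows 8-15 [x1,x2,x3,x4=0001]: 00000000  (ones: 0)
  rows 16-23 [x1,x2,x3,x4=0010]: 00000000  (ones: 0)
  rows 24-31 [x1,x2,x3,x4=0011]: 00000000  (ones: 0)
  rows 32-39 [x1,x2,x3,x4=0100]: 11110101  (ones: 6)
  rows 40-47 [x1,x2,x3,x4=0101]: 11110101  (ones: 6)
  rows 48-55 [x1,x2,x3,x4=0110]: 11110101  (ones: 6)
  rows 56-63 [x1,x2,x3,x4=0111]: 11110101  (ones: 6)
  rows 64-71 [x1,x2,x3,x4=1000]: 00000000  (ones: 0)
  rows 72-79 [x1,x2,x3,x4=1001]: 00000000  (ones: 0)
  rows 80-87 [x1,x2,x3,x4=1010]: 00000000  (ones: 0)
  rows 88-95 [x1,x2,x3,x4=1011]: 00000000  (ones: 0)
  rows 96-103 [x1,x2,x3,x4=1100]: 11110101  (ones: 6)
  rows 104-111 [x1,x2,x3,x4=1101]: 11110101  (ones: 6)
  rows 112-119 [x1,x2,x3,x4=1110]: 11110101  (ones: 6)
  rows 120-127 [x1,x2,x3,x4=1111]: 11110101  (ones: 6)
Count of 1-rows = 0+0+0+0+6+6+6+6+0+0+0+0+6+6+6+6 = 48

48


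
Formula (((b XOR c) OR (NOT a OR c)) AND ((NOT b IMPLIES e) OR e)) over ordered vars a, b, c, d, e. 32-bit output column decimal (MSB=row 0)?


Formula: (((b XOR c) OR (NOT a OR c)) AND ((NOT b IMPLIES e) OR e)) over a, b, c, d, e (32 rows)
Evaluate each row (bits = a,b,c,d,e, MSB first):
  row 0 [00000]: (((0 XOR 0) OR (NOT 0 OR 0)) AND ((NOT 0 IMPLIES 0) OR 0)) -> 0
  row 1 [00001]: (((0 XOR 0) OR (NOT 0 OR 0)) AND ((NOT 0 IMPLIES 1) OR 1)) -> 1
  row 2 [00010]: (((0 XOR 0) OR (NOT 0 OR 0)) AND ((NOT 0 IMPLIES 0) OR 0)) -> 0
  row 3 [00011]: (((0 XOR 0) OR (NOT 0 OR 0)) AND ((NOT 0 IMPLIES 1) OR 1)) -> 1
  row 4 [00100]: (((0 XOR 1) OR (NOT 0 OR 1)) AND ((NOT 0 IMPLIES 0) OR 0)) -> 0
  row 5 [00101]: (((0 XOR 1) OR (NOT 0 OR 1)) AND ((NOT 0 IMPLIES 1) OR 1)) -> 1
  row 6 [00110]: (((0 XOR 1) OR (NOT 0 OR 1)) AND ((NOT 0 IMPLIES 0) OR 0)) -> 0
  row 7 [00111]: (((0 XOR 1) OR (NOT 0 OR 1)) AND ((NOT 0 IMPLIES 1) OR 1)) -> 1
  row 8 [01000]: (((1 XOR 0) OR (NOT 0 OR 0)) AND ((NOT 1 IMPLIES 0) OR 0)) -> 1
  row 9 [01001]: (((1 XOR 0) OR (NOT 0 OR 0)) AND ((NOT 1 IMPLIES 1) OR 1)) -> 1
  row 10 [01010]: (((1 XOR 0) OR (NOT 0 OR 0)) AND ((NOT 1 IMPLIES 0) OR 0)) -> 1
  row 11 [01011]: (((1 XOR 0) OR (NOT 0 OR 0)) AND ((NOT 1 IMPLIES 1) OR 1)) -> 1
  row 12 [01100]: (((1 XOR 1) OR (NOT 0 OR 1)) AND ((NOT 1 IMPLIES 0) OR 0)) -> 1
  row 13 [01101]: (((1 XOR 1) OR (NOT 0 OR 1)) AND ((NOT 1 IMPLIES 1) OR 1)) -> 1
  row 14 [01110]: (((1 XOR 1) OR (NOT 0 OR 1)) AND ((NOT 1 IMPLIES 0) OR 0)) -> 1
  row 15 [01111]: (((1 XOR 1) OR (NOT 0 OR 1)) AND ((NOT 1 IMPLIES 1) OR 1)) -> 1
  row 16 [10000]: (((0 XOR 0) OR (NOT 1 OR 0)) AND ((NOT 0 IMPLIES 0) OR 0)) -> 0
  row 17 [10001]: (((0 XOR 0) OR (NOT 1 OR 0)) AND ((NOT 0 IMPLIES 1) OR 1)) -> 0
  row 18 [10010]: (((0 XOR 0) OR (NOT 1 OR 0)) AND ((NOT 0 IMPLIES 0) OR 0)) -> 0
  row 19 [10011]: (((0 XOR 0) OR (NOT 1 OR 0)) AND ((NOT 0 IMPLIES 1) OR 1)) -> 0
  row 20 [10100]: (((0 XOR 1) OR (NOT 1 OR 1)) AND ((NOT 0 IMPLIES 0) OR 0)) -> 0
  row 21 [10101]: (((0 XOR 1) OR (NOT 1 OR 1)) AND ((NOT 0 IMPLIES 1) OR 1)) -> 1
  row 22 [10110]: (((0 XOR 1) OR (NOT 1 OR 1)) AND ((NOT 0 IMPLIES 0) OR 0)) -> 0
  row 23 [10111]: (((0 XOR 1) OR (NOT 1 OR 1)) AND ((NOT 0 IMPLIES 1) OR 1)) -> 1
  row 24 [11000]: (((1 XOR 0) OR (NOT 1 OR 0)) AND ((NOT 1 IMPLIES 0) OR 0)) -> 1
  row 25 [11001]: (((1 XOR 0) OR (NOT 1 OR 0)) AND ((NOT 1 IMPLIES 1) OR 1)) -> 1
  row 26 [11010]: (((1 XOR 0) OR (NOT 1 OR 0)) AND ((NOT 1 IMPLIES 0) OR 0)) -> 1
  row 27 [11011]: (((1 XOR 0) OR (NOT 1 OR 0)) AND ((NOT 1 IMPLIES 1) OR 1)) -> 1
  row 28 [11100]: (((1 XOR 1) OR (NOT 1 OR 1)) AND ((NOT 1 IMPLIES 0) OR 0)) -> 1
  row 29 [11101]: (((1 XOR 1) OR (NOT 1 OR 1)) AND ((NOT 1 IMPLIES 1) OR 1)) -> 1
  row 30 [11110]: (((1 XOR 1) OR (NOT 1 OR 1)) AND ((NOT 1 IMPLIES 0) OR 0)) -> 1
  row 31 [11111]: (((1 XOR 1) OR (NOT 1 OR 1)) AND ((NOT 1 IMPLIES 1) OR 1)) -> 1
Full result column, 4 rows per line (a,b,c fixed per line; d,e runs 00..11 left to right):
  rows 0-3 [a,b,c=000]: 0101  = hex 5
  rows 4-7 [a,b,c=001]: 0101  = hex 5
  rows 8-11 [a,b,c=010]: 1111  = hex F
  rows 12-15 [a,b,c=011]: 1111  = hex F
  rows 16-19 [a,b,c=100]: 0000  = hex 0
  rows 20-23 [a,b,c=101]: 0101  = hex 5
  rows 24-27 [a,b,c=110]: 1111  = hex F
  rows 28-31 [a,b,c=111]: 1111  = hex F
Output column (row 0 .. row 31) = 01010101111111110000010111111111
Output column grouped in 4s = 0101 0101 1111 1111 0000 0101 1111 1111 = 0x55FF05FF
Convert to decimal digit by digit (value = value*16 + digit):
  5 -> 5
  5*16 + 5 = 85
  85*16 + 15 (F) = 1375
  1375*16 + 15 (F) = 22015
  22015*16 + 0 = 352240
  352240*16 + 5 = 5635845
  5635845*16 + 15 (F) = 90173535
  90173535*16 + 15 (F) = 1442776575
Decimal = 1442776575

1442776575


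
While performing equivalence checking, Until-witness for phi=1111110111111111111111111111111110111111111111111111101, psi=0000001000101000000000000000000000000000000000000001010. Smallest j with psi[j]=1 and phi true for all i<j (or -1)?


(phi U psi) at 0: need smallest j with psi[j]=1 and phi[i]=1 for all i in [0,j).
Scan from step 0:
  step 0: phi=1, psi=0 -> continue
  step 1: phi=1, psi=0 -> continue
  step 2: phi=1, psi=0 -> continue
  step 3: phi=1, psi=0 -> continue
  step 6: psi=1 and phi held for [0,6) -> witness found
Witness step = 6

6


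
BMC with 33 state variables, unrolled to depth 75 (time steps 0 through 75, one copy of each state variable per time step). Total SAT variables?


BMC unrolls to depth k, creating one copy of each state var for steps 0..k.
Step count = 75 + 1 = 76 (steps 0 through 75)
Vars per step = 33
Total = 33 * 76 = 2508

2508


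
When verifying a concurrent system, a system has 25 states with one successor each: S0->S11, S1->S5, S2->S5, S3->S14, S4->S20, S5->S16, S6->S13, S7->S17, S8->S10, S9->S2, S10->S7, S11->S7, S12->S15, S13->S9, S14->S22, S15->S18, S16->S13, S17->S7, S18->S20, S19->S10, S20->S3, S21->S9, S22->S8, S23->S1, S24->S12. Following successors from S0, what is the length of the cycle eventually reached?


Trace from S0 until a state repeats:
  S0 -> S11 -> S7 -> S17 -> S7
S7 first seen at step 2, revisited at step 4.
Cycle length = 4 - 2 = 2

2


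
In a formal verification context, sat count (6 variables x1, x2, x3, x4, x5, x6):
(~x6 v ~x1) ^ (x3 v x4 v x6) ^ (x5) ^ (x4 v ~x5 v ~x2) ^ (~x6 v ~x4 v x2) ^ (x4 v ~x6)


CNF with 6 clauses over 6 vars (64 assignments).
An assignment satisfies CNF iff every clause has >=1 true literal.
Check each row (bits = x1,x2,x3,x4,x5,x6; clause T/F shown):
  row 0 [000000]: clauses=TFFTTT -> 0
  row 1 [000001]: clauses=TTFTTF -> 0
  row 2 [000010]: clauses=TFTTTT -> 0
  row 3 [000011]: clauses=TTTTTF -> 0
  row 4 [000100]: clauses=TTFTTT -> 0
  (every remaining row is evaluated the same way; all 64 results are listed next)
Full result column, 8 rows per line (x1,x2,x3 fixed per line; x4,x5,x6 runs 000..111 left to right):
  rows 0-7 [x1,x2,x3=000]: 00000010  (ones: 1)
  rows 8-15 [x1,x2,x3=001]: 00100010  (ones: 2)
  rows 16-23 [x1,x2,x3=010]: 00000011  (ones: 2)
  rows 24-31 [x1,x2,x3=011]: 00000011  (ones: 2)
  rows 32-39 [x1,x2,x3=100]: 00000010  (ones: 1)
  rows 40-47 [x1,x2,x3=101]: 00100010  (ones: 2)
  rows 48-55 [x1,x2,x3=110]: 00000010  (ones: 1)
  rows 56-63 [x1,x2,x3=111]: 00000010  (ones: 1)
Satisfying assignments = 1+2+2+2+1+2+1+1 = 12

12


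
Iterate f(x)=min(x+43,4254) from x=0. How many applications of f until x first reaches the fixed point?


Step 1: x=0, cap=4254, increment=43
Step 2: x grows by 43 each step until capped at 4254; fixed point is x=4254
Step 3: iterations = ceil(4254/43) = 99

99


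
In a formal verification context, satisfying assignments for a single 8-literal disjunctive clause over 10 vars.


Step 1: Total=2^10=1024
Step 2: Unsat when all 8 false: 2^2=4
Step 3: Sat=1024-4=1020

1020


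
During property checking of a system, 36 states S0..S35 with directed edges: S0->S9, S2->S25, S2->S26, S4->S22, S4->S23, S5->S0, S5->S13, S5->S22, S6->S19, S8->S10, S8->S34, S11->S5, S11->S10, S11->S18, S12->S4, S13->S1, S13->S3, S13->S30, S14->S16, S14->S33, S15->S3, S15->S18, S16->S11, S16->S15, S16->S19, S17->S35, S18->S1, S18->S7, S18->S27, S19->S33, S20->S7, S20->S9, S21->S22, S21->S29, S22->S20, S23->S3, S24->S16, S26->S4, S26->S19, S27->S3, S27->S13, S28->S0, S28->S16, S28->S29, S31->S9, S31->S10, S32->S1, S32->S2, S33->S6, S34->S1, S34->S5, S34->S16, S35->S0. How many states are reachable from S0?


BFS from S0:
  layer 0: {S0}
  layer 1: {S9}
Reachable set: {S0, S9}
Count = 2

2


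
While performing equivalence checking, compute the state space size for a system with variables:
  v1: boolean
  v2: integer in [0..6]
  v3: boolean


State space = product of domain sizes of all variables.
Domain sizes:
  v1 (boolean): 2
  v2 (integer in [0..6]): 7
  v3 (boolean): 2
Product = 2 * 7 * 2 = 28

28


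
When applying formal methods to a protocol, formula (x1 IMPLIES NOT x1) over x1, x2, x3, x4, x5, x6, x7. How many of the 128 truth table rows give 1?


Formula: (x1 IMPLIES NOT x1) over 7 vars (128 rows)
Evaluate each row (x1, x2, x3, x4, x5, x6, x7 as bits, MSB first):
  row 0 [0000000]: (0 IMPLIES NOT 0) -> 1
  row 1 [0000001]: (0 IMPLIES NOT 0) -> 1
  row 2 [0000010]: (0 IMPLIES NOT 0) -> 1
  row 3 [0000011]: (0 IMPLIES NOT 0) -> 1
  row 4 [0000100]: (0 IMPLIES NOT 0) -> 1
  (every remaining row is evaluated the same way; all 128 results are listed next)
Full result column, 8 rows per line (x1,x2,x3,x4 fixed per line; x5,x6,x7 runs 000..111 left to right):
  rows 0-7 [x1,x2,x3,x4=0000]: 11111111  (ones: 8)
  rows 8-15 [x1,x2,x3,x4=0001]: 11111111  (ones: 8)
  rows 16-23 [x1,x2,x3,x4=0010]: 11111111  (ones: 8)
  rows 24-31 [x1,x2,x3,x4=0011]: 11111111  (ones: 8)
  rows 32-39 [x1,x2,x3,x4=0100]: 11111111  (ones: 8)
  rows 40-47 [x1,x2,x3,x4=0101]: 11111111  (ones: 8)
  rows 48-55 [x1,x2,x3,x4=0110]: 11111111  (ones: 8)
  rows 56-63 [x1,x2,x3,x4=0111]: 11111111  (ones: 8)
  rows 64-71 [x1,x2,x3,x4=1000]: 00000000  (ones: 0)
  rows 72-79 [x1,x2,x3,x4=1001]: 00000000  (ones: 0)
  rows 80-87 [x1,x2,x3,x4=1010]: 00000000  (ones: 0)
  rows 88-95 [x1,x2,x3,x4=1011]: 00000000  (ones: 0)
  rows 96-103 [x1,x2,x3,x4=1100]: 00000000  (ones: 0)
  rows 104-111 [x1,x2,x3,x4=1101]: 00000000  (ones: 0)
  rows 112-119 [x1,x2,x3,x4=1110]: 00000000  (ones: 0)
  rows 120-127 [x1,x2,x3,x4=1111]: 00000000  (ones: 0)
Count of 1-rows = 8+8+8+8+8+8+8+8+0+0+0+0+0+0+0+0 = 64

64


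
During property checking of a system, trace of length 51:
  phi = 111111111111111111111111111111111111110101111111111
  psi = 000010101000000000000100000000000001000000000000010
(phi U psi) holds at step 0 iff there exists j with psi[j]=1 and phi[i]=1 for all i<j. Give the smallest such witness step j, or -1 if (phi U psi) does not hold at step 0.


(phi U psi) at 0: need smallest j with psi[j]=1 and phi[i]=1 for all i in [0,j).
Scan from step 0:
  step 0: phi=1, psi=0 -> continue
  step 1: phi=1, psi=0 -> continue
  step 2: phi=1, psi=0 -> continue
  step 3: phi=1, psi=0 -> continue
  step 4: psi=1 and phi held for [0,4) -> witness found
Witness step = 4

4
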